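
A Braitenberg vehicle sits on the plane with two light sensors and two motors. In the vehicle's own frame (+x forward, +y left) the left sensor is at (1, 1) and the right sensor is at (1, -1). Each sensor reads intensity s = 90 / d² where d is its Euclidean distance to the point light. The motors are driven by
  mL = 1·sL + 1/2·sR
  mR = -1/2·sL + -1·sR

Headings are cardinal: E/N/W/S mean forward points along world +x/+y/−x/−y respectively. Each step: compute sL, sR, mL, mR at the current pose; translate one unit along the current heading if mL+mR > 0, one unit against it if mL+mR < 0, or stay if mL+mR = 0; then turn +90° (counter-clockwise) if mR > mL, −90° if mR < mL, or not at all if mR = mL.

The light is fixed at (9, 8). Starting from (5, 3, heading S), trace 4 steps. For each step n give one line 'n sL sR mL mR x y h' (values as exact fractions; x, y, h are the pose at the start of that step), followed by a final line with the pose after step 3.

0 2 90/61 167/61 -151/61 5 3 S
1 45/37 9/5 783/370 -891/370 5 2 W
2 90/41 90/29 4455/1189 -4995/1189 6 2 N
3 9/4 45/34 99/34 -333/136 6 1 E
final 7 1 S

n=0: pose=(5,3,S); sL=2, sR=90/61; mL=167/61, mR=-151/61; mL+mR=16/61 → advance +1; mR−mL=-318/61 → turn -1·90°
n=1: pose=(5,2,W); sL=45/37, sR=9/5; mL=783/370, mR=-891/370; mL+mR=-54/185 → advance -1; mR−mL=-837/185 → turn -1·90°
n=2: pose=(6,2,N); sL=90/41, sR=90/29; mL=4455/1189, mR=-4995/1189; mL+mR=-540/1189 → advance -1; mR−mL=-9450/1189 → turn -1·90°
n=3: pose=(6,1,E); sL=9/4, sR=45/34; mL=99/34, mR=-333/136; mL+mR=63/136 → advance +1; mR−mL=-729/136 → turn -1·90°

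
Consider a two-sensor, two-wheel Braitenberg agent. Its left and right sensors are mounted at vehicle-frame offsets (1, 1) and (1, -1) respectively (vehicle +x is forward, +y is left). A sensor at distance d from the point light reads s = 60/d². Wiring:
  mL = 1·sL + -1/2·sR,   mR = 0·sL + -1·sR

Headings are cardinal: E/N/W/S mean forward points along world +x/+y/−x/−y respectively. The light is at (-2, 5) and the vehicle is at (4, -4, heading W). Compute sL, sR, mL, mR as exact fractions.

left sensor world pos  = (3, -5); dL² = 125
right sensor world pos = (3, -3); dR² = 89
sL = 60/125 = 12/25
sR = 60/89 = 60/89
mL = 1·sL + -1/2·sR = 318/2225
mR = 0·sL + -1·sR = -60/89

12/25 60/89 318/2225 -60/89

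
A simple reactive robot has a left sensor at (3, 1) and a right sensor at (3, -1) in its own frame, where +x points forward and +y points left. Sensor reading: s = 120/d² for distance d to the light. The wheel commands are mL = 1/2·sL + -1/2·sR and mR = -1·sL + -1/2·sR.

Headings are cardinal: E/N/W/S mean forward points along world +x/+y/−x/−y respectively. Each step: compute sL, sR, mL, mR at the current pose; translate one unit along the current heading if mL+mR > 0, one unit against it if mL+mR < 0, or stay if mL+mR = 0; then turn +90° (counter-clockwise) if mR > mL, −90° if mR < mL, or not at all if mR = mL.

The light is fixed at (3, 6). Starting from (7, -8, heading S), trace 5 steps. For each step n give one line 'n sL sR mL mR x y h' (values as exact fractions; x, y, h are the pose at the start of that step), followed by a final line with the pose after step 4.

0 60/157 60/149 -240/23393 -13650/23393 7 -8 S
1 120/197 24/29 -624/5713 -5844/5713 7 -7 W
2 30/29 15/17 75/986 -1455/986 8 -7 N
3 120/233 120/289 3360/67337 -48660/67337 8 -8 E
4 60/157 60/149 -240/23393 -13650/23393 7 -8 S
final 7 -7 W

n=0: pose=(7,-8,S); sL=60/157, sR=60/149; mL=-240/23393, mR=-13650/23393; mL+mR=-13890/23393 → advance -1; mR−mL=-90/157 → turn -1·90°
n=1: pose=(7,-7,W); sL=120/197, sR=24/29; mL=-624/5713, mR=-5844/5713; mL+mR=-6468/5713 → advance -1; mR−mL=-180/197 → turn -1·90°
n=2: pose=(8,-7,N); sL=30/29, sR=15/17; mL=75/986, mR=-1455/986; mL+mR=-690/493 → advance -1; mR−mL=-45/29 → turn -1·90°
n=3: pose=(8,-8,E); sL=120/233, sR=120/289; mL=3360/67337, mR=-48660/67337; mL+mR=-45300/67337 → advance -1; mR−mL=-180/233 → turn -1·90°
n=4: pose=(7,-8,S); sL=60/157, sR=60/149; mL=-240/23393, mR=-13650/23393; mL+mR=-13890/23393 → advance -1; mR−mL=-90/157 → turn -1·90°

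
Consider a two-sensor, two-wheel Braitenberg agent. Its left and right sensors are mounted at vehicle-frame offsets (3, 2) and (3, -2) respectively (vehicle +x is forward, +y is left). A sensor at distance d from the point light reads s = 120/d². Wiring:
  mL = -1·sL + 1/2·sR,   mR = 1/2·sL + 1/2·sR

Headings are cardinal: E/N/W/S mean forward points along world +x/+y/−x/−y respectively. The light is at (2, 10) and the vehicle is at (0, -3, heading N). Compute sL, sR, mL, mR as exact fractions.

30/29 6/5 -63/145 162/145

left sensor world pos  = (-2, 0); dL² = 116
right sensor world pos = (2, 0); dR² = 100
sL = 120/116 = 30/29
sR = 120/100 = 6/5
mL = -1·sL + 1/2·sR = -63/145
mR = 1/2·sL + 1/2·sR = 162/145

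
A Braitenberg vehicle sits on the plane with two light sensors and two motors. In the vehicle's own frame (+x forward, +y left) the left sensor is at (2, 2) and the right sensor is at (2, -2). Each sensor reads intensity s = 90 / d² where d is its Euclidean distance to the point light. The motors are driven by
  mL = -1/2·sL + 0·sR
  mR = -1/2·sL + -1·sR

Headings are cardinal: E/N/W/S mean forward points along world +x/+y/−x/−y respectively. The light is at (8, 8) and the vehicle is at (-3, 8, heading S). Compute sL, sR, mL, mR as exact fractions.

left sensor world pos  = (-1, 6); dL² = 85
right sensor world pos = (-5, 6); dR² = 173
sL = 90/85 = 18/17
sR = 90/173 = 90/173
mL = -1/2·sL + 0·sR = -9/17
mR = -1/2·sL + -1·sR = -3087/2941

18/17 90/173 -9/17 -3087/2941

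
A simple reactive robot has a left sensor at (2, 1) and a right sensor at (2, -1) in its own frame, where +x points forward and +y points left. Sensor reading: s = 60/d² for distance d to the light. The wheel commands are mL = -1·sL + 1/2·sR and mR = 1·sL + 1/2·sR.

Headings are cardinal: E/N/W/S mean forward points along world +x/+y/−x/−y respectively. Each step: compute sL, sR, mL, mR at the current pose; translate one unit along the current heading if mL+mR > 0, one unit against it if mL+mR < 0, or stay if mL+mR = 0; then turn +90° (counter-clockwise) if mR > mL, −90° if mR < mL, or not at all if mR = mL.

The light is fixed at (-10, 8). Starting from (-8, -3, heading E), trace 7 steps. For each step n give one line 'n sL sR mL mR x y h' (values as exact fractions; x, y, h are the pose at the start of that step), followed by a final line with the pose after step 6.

n=0: pose=(-8,-3,E); sL=15/29, sR=3/8; mL=-153/464, mR=327/464; mL+mR=3/8 → advance +1; mR−mL=30/29 → turn +1·90°
n=1: pose=(-7,-3,N); sL=12/17, sR=60/97; mL=-654/1649, mR=1674/1649; mL+mR=60/97 → advance +1; mR−mL=24/17 → turn +1·90°
n=2: pose=(-7,-2,W); sL=30/61, sR=30/41; mL=-315/2501, mR=2145/2501; mL+mR=30/41 → advance +1; mR−mL=60/61 → turn +1·90°
n=3: pose=(-8,-2,S); sL=20/51, sR=12/29; mL=-274/1479, mR=886/1479; mL+mR=12/29 → advance +1; mR−mL=40/51 → turn +1·90°
n=4: pose=(-8,-3,E); sL=15/29, sR=3/8; mL=-153/464, mR=327/464; mL+mR=3/8 → advance +1; mR−mL=30/29 → turn +1·90°
n=5: pose=(-7,-3,N); sL=12/17, sR=60/97; mL=-654/1649, mR=1674/1649; mL+mR=60/97 → advance +1; mR−mL=24/17 → turn +1·90°
n=6: pose=(-7,-2,W); sL=30/61, sR=30/41; mL=-315/2501, mR=2145/2501; mL+mR=30/41 → advance +1; mR−mL=60/61 → turn +1·90°

0 15/29 3/8 -153/464 327/464 -8 -3 E
1 12/17 60/97 -654/1649 1674/1649 -7 -3 N
2 30/61 30/41 -315/2501 2145/2501 -7 -2 W
3 20/51 12/29 -274/1479 886/1479 -8 -2 S
4 15/29 3/8 -153/464 327/464 -8 -3 E
5 12/17 60/97 -654/1649 1674/1649 -7 -3 N
6 30/61 30/41 -315/2501 2145/2501 -7 -2 W
final -8 -2 S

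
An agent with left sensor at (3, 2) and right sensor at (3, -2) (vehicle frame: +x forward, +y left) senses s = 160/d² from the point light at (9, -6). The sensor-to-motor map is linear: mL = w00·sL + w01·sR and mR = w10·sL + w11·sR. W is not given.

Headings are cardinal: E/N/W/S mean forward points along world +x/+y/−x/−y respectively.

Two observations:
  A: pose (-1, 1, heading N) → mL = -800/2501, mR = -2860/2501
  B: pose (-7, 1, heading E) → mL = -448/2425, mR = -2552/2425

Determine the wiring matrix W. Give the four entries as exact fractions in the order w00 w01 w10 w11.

1 -1 -1 -1/2

obs A: pose=(-1,1,N) → sL=40/61, sR=40/41, mL=-800/2501, mR=-2860/2501
obs B: pose=(-7,1,E) → sL=16/25, sR=80/97, mL=-448/2425, mR=-2552/2425
sensor matrix S = [[40/61, 40/41], [16/25, 80/97]]; det S = -101376/1212985
solve [mL_A; mL_B] = S·[w00; w01] and [mR_A; mR_B] = S·[w10; w11]:
  w00 = 1, w01 = -1, w10 = -1, w11 = -1/2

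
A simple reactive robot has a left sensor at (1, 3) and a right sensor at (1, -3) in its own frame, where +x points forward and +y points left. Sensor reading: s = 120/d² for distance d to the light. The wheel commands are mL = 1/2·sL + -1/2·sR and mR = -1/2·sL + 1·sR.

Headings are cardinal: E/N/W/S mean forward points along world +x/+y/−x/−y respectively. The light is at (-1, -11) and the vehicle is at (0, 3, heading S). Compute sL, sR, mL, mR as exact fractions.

24/37 120/173 -144/6401 2364/6401

left sensor world pos  = (3, 2); dL² = 185
right sensor world pos = (-3, 2); dR² = 173
sL = 120/185 = 24/37
sR = 120/173 = 120/173
mL = 1/2·sL + -1/2·sR = -144/6401
mR = -1/2·sL + 1·sR = 2364/6401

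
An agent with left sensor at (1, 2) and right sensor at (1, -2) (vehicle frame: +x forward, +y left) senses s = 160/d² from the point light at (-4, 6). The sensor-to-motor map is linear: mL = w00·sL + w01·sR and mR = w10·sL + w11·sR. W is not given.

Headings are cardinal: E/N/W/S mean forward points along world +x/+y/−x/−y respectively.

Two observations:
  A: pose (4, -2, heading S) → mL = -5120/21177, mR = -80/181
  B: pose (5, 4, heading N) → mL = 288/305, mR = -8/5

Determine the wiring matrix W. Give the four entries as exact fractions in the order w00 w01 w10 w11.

obs A: pose=(4,-2,S) → sL=160/181, sR=160/117, mL=-5120/21177, mR=-80/181
obs B: pose=(5,4,N) → sL=16/5, sR=80/61, mL=288/305, mR=-8/5
sensor matrix S = [[160/181, 160/117], [16/5, 80/61]]; det S = -4155392/1291797
solve [mL_A; mL_B] = S·[w00; w01] and [mR_A; mR_B] = S·[w10; w11]:
  w00 = 1/2, w01 = -1/2, w10 = -1/2, w11 = 0

1/2 -1/2 -1/2 0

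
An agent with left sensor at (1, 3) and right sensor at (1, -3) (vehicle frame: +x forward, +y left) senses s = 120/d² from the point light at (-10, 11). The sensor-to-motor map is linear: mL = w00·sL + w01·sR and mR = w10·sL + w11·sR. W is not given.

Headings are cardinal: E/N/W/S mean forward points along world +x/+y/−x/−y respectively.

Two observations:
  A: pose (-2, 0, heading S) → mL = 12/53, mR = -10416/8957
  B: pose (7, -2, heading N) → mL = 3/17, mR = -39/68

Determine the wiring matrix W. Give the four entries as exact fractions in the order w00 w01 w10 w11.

obs A: pose=(-2,0,S) → sL=24/53, sR=120/169, mL=12/53, mR=-10416/8957
obs B: pose=(7,-2,N) → sL=6/17, sR=15/68, mL=3/17, mR=-39/68
sensor matrix S = [[24/53, 120/169], [6/17, 15/68]]; det S = -1350/8957
solve [mL_A; mL_B] = S·[w00; w01] and [mR_A; mR_B] = S·[w10; w11]:
  w00 = 1/2, w01 = 0, w10 = -1, w11 = -1

1/2 0 -1 -1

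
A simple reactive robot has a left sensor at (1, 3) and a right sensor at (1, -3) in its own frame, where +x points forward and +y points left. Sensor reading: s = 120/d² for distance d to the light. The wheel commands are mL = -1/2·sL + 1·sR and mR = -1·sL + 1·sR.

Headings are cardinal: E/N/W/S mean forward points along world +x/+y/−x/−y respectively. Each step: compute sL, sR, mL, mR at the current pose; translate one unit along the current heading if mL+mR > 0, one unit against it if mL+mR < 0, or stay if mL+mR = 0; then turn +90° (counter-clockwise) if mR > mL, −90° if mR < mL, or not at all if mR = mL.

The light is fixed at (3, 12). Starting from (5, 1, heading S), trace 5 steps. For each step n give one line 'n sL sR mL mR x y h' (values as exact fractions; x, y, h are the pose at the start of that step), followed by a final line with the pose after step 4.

n=0: pose=(5,1,S); sL=120/169, sR=24/29; mL=2316/4901, mR=576/4901; mL+mR=2892/4901 → advance +1; mR−mL=-60/169 → turn -1·90°
n=1: pose=(5,0,W); sL=60/113, sR=60/41; mL=5550/4633, mR=4320/4633; mL+mR=9870/4633 → advance +1; mR−mL=-30/113 → turn -1·90°
n=2: pose=(4,0,N); sL=24/25, sR=120/137; mL=1356/3425, mR=-288/3425; mL+mR=1068/3425 → advance +1; mR−mL=-12/25 → turn -1·90°
n=3: pose=(4,1,E); sL=30/17, sR=3/5; mL=-24/85, mR=-99/85; mL+mR=-123/85 → advance -1; mR−mL=-15/17 → turn -1·90°
n=4: pose=(3,1,S); sL=40/51, sR=40/51; mL=20/51, mR=0; mL+mR=20/51 → advance +1; mR−mL=-20/51 → turn -1·90°

0 120/169 24/29 2316/4901 576/4901 5 1 S
1 60/113 60/41 5550/4633 4320/4633 5 0 W
2 24/25 120/137 1356/3425 -288/3425 4 0 N
3 30/17 3/5 -24/85 -99/85 4 1 E
4 40/51 40/51 20/51 0 3 1 S
final 3 0 W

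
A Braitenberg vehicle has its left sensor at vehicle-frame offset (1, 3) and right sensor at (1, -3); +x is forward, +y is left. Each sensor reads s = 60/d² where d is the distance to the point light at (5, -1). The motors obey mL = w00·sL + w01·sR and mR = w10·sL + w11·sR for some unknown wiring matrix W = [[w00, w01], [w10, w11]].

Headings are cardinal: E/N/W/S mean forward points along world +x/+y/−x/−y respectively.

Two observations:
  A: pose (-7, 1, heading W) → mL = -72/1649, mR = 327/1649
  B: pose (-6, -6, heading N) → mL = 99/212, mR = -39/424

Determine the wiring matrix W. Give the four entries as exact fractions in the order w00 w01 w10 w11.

-1 1 1 -1/2

obs A: pose=(-7,1,W) → sL=6/17, sR=30/97, mL=-72/1649, mR=327/1649
obs B: pose=(-6,-6,N) → sL=15/53, sR=3/4, mL=99/212, mR=-39/424
sensor matrix S = [[6/17, 30/97], [15/53, 3/4]]; det S = 30969/174794
solve [mL_A; mL_B] = S·[w00; w01] and [mR_A; mR_B] = S·[w10; w11]:
  w00 = -1, w01 = 1, w10 = 1, w11 = -1/2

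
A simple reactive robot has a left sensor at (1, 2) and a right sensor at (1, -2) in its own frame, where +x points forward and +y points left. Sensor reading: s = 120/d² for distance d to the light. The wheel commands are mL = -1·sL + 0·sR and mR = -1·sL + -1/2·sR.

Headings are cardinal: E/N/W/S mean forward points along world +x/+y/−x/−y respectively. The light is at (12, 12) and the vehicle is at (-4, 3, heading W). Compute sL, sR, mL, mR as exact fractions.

left sensor world pos  = (-5, 1); dL² = 410
right sensor world pos = (-5, 5); dR² = 338
sL = 120/410 = 12/41
sR = 120/338 = 60/169
mL = -1·sL + 0·sR = -12/41
mR = -1·sL + -1/2·sR = -3258/6929

12/41 60/169 -12/41 -3258/6929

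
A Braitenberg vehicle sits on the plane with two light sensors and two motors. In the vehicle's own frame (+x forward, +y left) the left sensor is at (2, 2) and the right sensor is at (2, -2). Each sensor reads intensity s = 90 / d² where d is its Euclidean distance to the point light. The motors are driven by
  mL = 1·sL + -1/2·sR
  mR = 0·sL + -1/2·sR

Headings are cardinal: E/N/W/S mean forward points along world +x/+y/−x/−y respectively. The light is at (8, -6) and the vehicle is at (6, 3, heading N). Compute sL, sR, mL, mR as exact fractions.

left sensor world pos  = (4, 5); dL² = 137
right sensor world pos = (8, 5); dR² = 121
sL = 90/137 = 90/137
sR = 90/121 = 90/121
mL = 1·sL + -1/2·sR = 4725/16577
mR = 0·sL + -1/2·sR = -45/121

90/137 90/121 4725/16577 -45/121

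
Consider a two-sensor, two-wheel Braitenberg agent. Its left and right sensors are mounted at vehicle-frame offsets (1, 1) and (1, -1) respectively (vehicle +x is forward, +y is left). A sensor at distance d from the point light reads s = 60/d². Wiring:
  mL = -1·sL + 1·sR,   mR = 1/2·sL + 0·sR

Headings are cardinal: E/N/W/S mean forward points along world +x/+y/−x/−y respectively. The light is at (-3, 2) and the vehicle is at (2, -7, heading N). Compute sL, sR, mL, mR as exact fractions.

left sensor world pos  = (1, -6); dL² = 80
right sensor world pos = (3, -6); dR² = 100
sL = 60/80 = 3/4
sR = 60/100 = 3/5
mL = -1·sL + 1·sR = -3/20
mR = 1/2·sL + 0·sR = 3/8

3/4 3/5 -3/20 3/8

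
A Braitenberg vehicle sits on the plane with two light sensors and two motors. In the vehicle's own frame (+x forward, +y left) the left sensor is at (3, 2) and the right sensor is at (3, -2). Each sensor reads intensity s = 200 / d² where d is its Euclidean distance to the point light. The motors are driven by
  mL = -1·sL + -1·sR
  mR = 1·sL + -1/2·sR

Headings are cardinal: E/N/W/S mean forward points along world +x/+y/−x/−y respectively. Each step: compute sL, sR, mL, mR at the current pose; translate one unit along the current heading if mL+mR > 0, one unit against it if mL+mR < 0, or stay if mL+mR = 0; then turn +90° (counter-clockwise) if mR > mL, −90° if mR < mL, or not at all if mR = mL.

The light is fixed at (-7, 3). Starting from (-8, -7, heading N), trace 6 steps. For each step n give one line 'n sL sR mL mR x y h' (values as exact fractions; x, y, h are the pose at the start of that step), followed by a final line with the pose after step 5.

0 100/29 4 -216/29 42/29 -8 -7 N
1 40/37 200/97 -11280/3589 180/3589 -8 -8 W
2 1 1 -2 1/2 -7 -8 S
3 200/73 200/153 -45200/11169 23300/11169 -7 -7 E
4 100/29 4 -216/29 42/29 -8 -7 N
5 40/37 200/97 -11280/3589 180/3589 -8 -8 W
final -7 -8 S

n=0: pose=(-8,-7,N); sL=100/29, sR=4; mL=-216/29, mR=42/29; mL+mR=-6 → advance -1; mR−mL=258/29 → turn +1·90°
n=1: pose=(-8,-8,W); sL=40/37, sR=200/97; mL=-11280/3589, mR=180/3589; mL+mR=-300/97 → advance -1; mR−mL=11460/3589 → turn +1·90°
n=2: pose=(-7,-8,S); sL=1, sR=1; mL=-2, mR=1/2; mL+mR=-3/2 → advance -1; mR−mL=5/2 → turn +1·90°
n=3: pose=(-7,-7,E); sL=200/73, sR=200/153; mL=-45200/11169, mR=23300/11169; mL+mR=-100/51 → advance -1; mR−mL=68500/11169 → turn +1·90°
n=4: pose=(-8,-7,N); sL=100/29, sR=4; mL=-216/29, mR=42/29; mL+mR=-6 → advance -1; mR−mL=258/29 → turn +1·90°
n=5: pose=(-8,-8,W); sL=40/37, sR=200/97; mL=-11280/3589, mR=180/3589; mL+mR=-300/97 → advance -1; mR−mL=11460/3589 → turn +1·90°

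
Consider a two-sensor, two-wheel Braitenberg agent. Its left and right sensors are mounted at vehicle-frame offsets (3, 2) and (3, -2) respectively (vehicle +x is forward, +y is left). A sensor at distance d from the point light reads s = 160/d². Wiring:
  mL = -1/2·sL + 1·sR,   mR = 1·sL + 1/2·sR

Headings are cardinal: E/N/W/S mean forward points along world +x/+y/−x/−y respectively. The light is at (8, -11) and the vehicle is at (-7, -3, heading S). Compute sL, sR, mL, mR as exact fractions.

80/97 80/157 1480/15229 16440/15229

left sensor world pos  = (-5, -6); dL² = 194
right sensor world pos = (-9, -6); dR² = 314
sL = 160/194 = 80/97
sR = 160/314 = 80/157
mL = -1/2·sL + 1·sR = 1480/15229
mR = 1·sL + 1/2·sR = 16440/15229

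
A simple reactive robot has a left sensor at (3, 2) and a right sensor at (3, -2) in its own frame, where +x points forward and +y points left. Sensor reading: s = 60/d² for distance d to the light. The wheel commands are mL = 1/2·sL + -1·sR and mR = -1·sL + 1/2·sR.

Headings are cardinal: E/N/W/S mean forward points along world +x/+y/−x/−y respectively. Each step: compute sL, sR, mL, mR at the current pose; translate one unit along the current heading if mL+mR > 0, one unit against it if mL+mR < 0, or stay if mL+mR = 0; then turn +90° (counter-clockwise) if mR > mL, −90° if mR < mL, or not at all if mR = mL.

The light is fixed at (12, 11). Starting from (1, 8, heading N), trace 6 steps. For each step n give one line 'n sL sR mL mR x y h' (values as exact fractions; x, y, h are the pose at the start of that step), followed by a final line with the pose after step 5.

n=0: pose=(1,8,N); sL=60/169, sR=20/27; mL=-2570/4563, mR=70/4563; mL+mR=-2500/4563 → advance -1; mR−mL=880/1521 → turn +1·90°
n=1: pose=(1,7,W); sL=15/58, sR=3/10; mL=-99/580, mR=-63/580; mL+mR=-81/290 → advance -1; mR−mL=9/145 → turn +1·90°
n=2: pose=(2,7,S); sL=60/113, sR=60/193; mL=-990/21809, mR=-8190/21809; mL+mR=-9180/21809 → advance -1; mR−mL=-7200/21809 → turn -1·90°
n=3: pose=(2,8,W); sL=30/97, sR=6/17; mL=-327/1649, mR=-219/1649; mL+mR=-546/1649 → advance -1; mR−mL=108/1649 → turn +1·90°
n=4: pose=(3,8,S); sL=12/17, sR=60/157; mL=-78/2669, mR=-1374/2669; mL+mR=-1452/2669 → advance -1; mR−mL=-1296/2669 → turn -1·90°
n=5: pose=(3,9,W); sL=3/8, sR=5/12; mL=-11/48, mR=-1/6; mL+mR=-19/48 → advance -1; mR−mL=1/16 → turn +1·90°

0 60/169 20/27 -2570/4563 70/4563 1 8 N
1 15/58 3/10 -99/580 -63/580 1 7 W
2 60/113 60/193 -990/21809 -8190/21809 2 7 S
3 30/97 6/17 -327/1649 -219/1649 2 8 W
4 12/17 60/157 -78/2669 -1374/2669 3 8 S
5 3/8 5/12 -11/48 -1/6 3 9 W
final 4 9 S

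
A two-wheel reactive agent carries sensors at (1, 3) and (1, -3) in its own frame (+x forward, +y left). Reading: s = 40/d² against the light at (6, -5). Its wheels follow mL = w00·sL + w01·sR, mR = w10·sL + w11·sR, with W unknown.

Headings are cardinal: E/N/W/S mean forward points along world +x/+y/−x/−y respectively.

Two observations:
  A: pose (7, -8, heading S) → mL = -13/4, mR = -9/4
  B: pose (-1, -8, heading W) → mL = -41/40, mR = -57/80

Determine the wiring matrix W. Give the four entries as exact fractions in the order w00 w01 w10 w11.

-1 -1 -1 -1/2

obs A: pose=(7,-8,S) → sL=5/4, sR=2, mL=-13/4, mR=-9/4
obs B: pose=(-1,-8,W) → sL=2/5, sR=5/8, mL=-41/40, mR=-57/80
sensor matrix S = [[5/4, 2], [2/5, 5/8]]; det S = -3/160
solve [mL_A; mL_B] = S·[w00; w01] and [mR_A; mR_B] = S·[w10; w11]:
  w00 = -1, w01 = -1, w10 = -1, w11 = -1/2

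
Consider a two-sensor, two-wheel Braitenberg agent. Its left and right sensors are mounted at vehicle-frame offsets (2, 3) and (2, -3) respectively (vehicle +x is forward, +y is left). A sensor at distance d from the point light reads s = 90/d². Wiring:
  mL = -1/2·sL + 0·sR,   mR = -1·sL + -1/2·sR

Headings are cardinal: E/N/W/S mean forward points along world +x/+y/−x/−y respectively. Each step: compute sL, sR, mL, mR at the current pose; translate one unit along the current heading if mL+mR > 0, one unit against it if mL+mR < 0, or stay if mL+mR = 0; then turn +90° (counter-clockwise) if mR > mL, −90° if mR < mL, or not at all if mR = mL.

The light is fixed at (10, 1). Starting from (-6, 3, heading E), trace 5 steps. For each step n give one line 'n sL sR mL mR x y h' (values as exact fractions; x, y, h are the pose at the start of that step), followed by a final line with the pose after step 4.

0 90/221 90/197 -45/221 -27675/43537 -6 3 E
1 45/98 9/40 -45/196 -2241/3920 -7 3 S
2 90/361 90/397 -45/361 -51975/143317 -7 4 W
3 45/193 45/97 -45/386 -17415/37442 -6 4 N
4 90/221 90/197 -45/221 -27675/43537 -6 3 E
final -7 3 S

n=0: pose=(-6,3,E); sL=90/221, sR=90/197; mL=-45/221, mR=-27675/43537; mL+mR=-36540/43537 → advance -1; mR−mL=-18810/43537 → turn -1·90°
n=1: pose=(-7,3,S); sL=45/98, sR=9/40; mL=-45/196, mR=-2241/3920; mL+mR=-3141/3920 → advance -1; mR−mL=-1341/3920 → turn -1·90°
n=2: pose=(-7,4,W); sL=90/361, sR=90/397; mL=-45/361, mR=-51975/143317; mL+mR=-69840/143317 → advance -1; mR−mL=-34110/143317 → turn -1·90°
n=3: pose=(-6,4,N); sL=45/193, sR=45/97; mL=-45/386, mR=-17415/37442; mL+mR=-10890/18721 → advance -1; mR−mL=-6525/18721 → turn -1·90°
n=4: pose=(-6,3,E); sL=90/221, sR=90/197; mL=-45/221, mR=-27675/43537; mL+mR=-36540/43537 → advance -1; mR−mL=-18810/43537 → turn -1·90°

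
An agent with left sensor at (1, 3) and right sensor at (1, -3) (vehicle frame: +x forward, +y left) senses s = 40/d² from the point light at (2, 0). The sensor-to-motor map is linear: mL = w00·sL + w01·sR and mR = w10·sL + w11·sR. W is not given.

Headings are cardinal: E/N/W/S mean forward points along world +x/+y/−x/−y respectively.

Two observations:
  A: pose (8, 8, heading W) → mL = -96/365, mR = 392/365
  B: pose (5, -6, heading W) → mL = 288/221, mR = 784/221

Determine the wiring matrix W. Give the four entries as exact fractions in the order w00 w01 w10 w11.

obs A: pose=(8,8,W) → sL=4/5, sR=20/73, mL=-96/365, mR=392/365
obs B: pose=(5,-6,W) → sL=8/17, sR=40/13, mL=288/221, mR=784/221
sensor matrix S = [[4/5, 20/73], [8/17, 40/13]]; det S = 37632/16133
solve [mL_A; mL_B] = S·[w00; w01] and [mR_A; mR_B] = S·[w10; w11]:
  w00 = -1/2, w01 = 1/2, w10 = 1, w11 = 1

-1/2 1/2 1 1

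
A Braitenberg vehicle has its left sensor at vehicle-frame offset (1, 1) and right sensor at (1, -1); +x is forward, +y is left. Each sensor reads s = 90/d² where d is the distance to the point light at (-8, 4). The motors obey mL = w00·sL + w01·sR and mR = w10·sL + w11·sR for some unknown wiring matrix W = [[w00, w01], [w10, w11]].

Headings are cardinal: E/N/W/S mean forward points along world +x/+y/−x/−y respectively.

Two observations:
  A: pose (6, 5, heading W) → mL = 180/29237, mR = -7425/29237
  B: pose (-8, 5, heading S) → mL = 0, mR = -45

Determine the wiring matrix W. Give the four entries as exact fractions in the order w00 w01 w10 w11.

1/2 -1/2 1/2 -1

obs A: pose=(6,5,W) → sL=90/169, sR=90/173, mL=180/29237, mR=-7425/29237
obs B: pose=(-8,5,S) → sL=90, sR=90, mL=0, mR=-45
sensor matrix S = [[90/169, 90/173], [90, 90]]; det S = 32400/29237
solve [mL_A; mL_B] = S·[w00; w01] and [mR_A; mR_B] = S·[w10; w11]:
  w00 = 1/2, w01 = -1/2, w10 = 1/2, w11 = -1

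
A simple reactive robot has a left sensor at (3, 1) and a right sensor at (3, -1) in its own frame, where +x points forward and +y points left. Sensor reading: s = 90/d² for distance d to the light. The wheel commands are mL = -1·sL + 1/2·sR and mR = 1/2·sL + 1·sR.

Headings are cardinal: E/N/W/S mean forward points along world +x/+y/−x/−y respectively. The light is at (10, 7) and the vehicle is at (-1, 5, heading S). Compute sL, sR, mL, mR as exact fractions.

18/25 90/169 -1917/4225 3771/4225

left sensor world pos  = (0, 2); dL² = 125
right sensor world pos = (-2, 2); dR² = 169
sL = 90/125 = 18/25
sR = 90/169 = 90/169
mL = -1·sL + 1/2·sR = -1917/4225
mR = 1/2·sL + 1·sR = 3771/4225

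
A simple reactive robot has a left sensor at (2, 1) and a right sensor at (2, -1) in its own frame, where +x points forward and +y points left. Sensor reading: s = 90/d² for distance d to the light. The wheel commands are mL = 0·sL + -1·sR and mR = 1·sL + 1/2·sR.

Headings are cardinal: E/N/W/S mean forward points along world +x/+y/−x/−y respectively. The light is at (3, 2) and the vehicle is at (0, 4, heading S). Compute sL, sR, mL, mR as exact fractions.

45/2 45/8 -45/8 405/16

left sensor world pos  = (1, 2); dL² = 4
right sensor world pos = (-1, 2); dR² = 16
sL = 90/4 = 45/2
sR = 90/16 = 45/8
mL = 0·sL + -1·sR = -45/8
mR = 1·sL + 1/2·sR = 405/16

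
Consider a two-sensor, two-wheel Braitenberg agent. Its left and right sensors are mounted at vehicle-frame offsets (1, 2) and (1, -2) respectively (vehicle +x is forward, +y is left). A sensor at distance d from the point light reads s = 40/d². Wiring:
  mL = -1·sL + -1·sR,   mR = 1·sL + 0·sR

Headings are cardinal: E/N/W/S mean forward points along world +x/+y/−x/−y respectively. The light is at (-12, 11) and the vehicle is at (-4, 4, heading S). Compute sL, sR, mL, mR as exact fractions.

left sensor world pos  = (-2, 3); dL² = 164
right sensor world pos = (-6, 3); dR² = 100
sL = 40/164 = 10/41
sR = 40/100 = 2/5
mL = -1·sL + -1·sR = -132/205
mR = 1·sL + 0·sR = 10/41

10/41 2/5 -132/205 10/41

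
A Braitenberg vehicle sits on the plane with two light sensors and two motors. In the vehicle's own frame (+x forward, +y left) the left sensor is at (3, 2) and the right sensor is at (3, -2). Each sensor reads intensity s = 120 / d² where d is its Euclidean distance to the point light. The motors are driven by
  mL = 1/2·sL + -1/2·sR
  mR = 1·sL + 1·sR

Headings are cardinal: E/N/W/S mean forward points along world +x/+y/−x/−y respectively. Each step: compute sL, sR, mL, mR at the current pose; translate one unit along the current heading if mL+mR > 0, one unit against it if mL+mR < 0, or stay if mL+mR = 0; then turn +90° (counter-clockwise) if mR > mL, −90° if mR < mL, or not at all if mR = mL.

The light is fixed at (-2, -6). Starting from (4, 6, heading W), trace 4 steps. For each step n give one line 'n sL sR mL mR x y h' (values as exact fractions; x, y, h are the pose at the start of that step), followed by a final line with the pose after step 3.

n=0: pose=(4,6,W); sL=120/109, sR=24/41; mL=1152/4469, mR=7536/4469; mL+mR=8688/4469 → advance +1; mR−mL=6384/4469 → turn +1·90°
n=1: pose=(3,6,S); sL=12/13, sR=4/3; mL=-8/39, mR=88/39; mL+mR=80/39 → advance +1; mR−mL=32/13 → turn +1·90°
n=2: pose=(3,5,E); sL=120/233, sR=24/29; mL=-1056/6757, mR=9072/6757; mL+mR=8016/6757 → advance +1; mR−mL=10128/6757 → turn +1·90°
n=3: pose=(4,5,N); sL=30/53, sR=6/13; mL=36/689, mR=708/689; mL+mR=744/689 → advance +1; mR−mL=672/689 → turn +1·90°

0 120/109 24/41 1152/4469 7536/4469 4 6 W
1 12/13 4/3 -8/39 88/39 3 6 S
2 120/233 24/29 -1056/6757 9072/6757 3 5 E
3 30/53 6/13 36/689 708/689 4 5 N
final 4 6 W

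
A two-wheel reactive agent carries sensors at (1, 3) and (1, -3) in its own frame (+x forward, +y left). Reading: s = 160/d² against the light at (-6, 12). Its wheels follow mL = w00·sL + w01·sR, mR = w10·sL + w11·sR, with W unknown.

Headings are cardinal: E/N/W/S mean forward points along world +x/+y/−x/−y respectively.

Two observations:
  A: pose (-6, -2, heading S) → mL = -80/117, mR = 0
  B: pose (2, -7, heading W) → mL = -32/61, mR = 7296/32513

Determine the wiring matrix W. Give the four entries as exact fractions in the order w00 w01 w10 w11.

0 -1 -1 1

obs A: pose=(-6,-2,S) → sL=80/117, sR=80/117, mL=-80/117, mR=0
obs B: pose=(2,-7,W) → sL=160/533, sR=32/61, mL=-32/61, mR=7296/32513
sensor matrix S = [[80/117, 80/117], [160/533, 32/61]]; det S = 194560/1268007
solve [mL_A; mL_B] = S·[w00; w01] and [mR_A; mR_B] = S·[w10; w11]:
  w00 = 0, w01 = -1, w10 = -1, w11 = 1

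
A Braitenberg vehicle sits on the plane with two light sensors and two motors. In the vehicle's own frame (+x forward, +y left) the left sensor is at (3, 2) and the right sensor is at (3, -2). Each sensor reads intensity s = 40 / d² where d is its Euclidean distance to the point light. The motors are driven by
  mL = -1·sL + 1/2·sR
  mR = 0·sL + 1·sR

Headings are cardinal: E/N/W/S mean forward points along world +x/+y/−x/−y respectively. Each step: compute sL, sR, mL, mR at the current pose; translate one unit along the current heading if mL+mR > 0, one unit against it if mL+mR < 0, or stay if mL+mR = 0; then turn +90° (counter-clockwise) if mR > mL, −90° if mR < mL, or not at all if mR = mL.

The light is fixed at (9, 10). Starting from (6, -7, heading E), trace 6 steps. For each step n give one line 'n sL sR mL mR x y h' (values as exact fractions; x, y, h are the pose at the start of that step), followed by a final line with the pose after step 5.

n=0: pose=(6,-7,E); sL=8/45, sR=40/361; mL=-1988/16245, mR=40/361; mL+mR=-188/16245 → advance -1; mR−mL=3788/16245 → turn +1·90°
n=1: pose=(5,-7,N); sL=5/29, sR=1/5; mL=-21/290, mR=1/5; mL+mR=37/290 → advance +1; mR−mL=79/290 → turn +1·90°
n=2: pose=(5,-6,W); sL=40/373, sR=8/49; mL=-468/18277, mR=8/49; mL+mR=2516/18277 → advance +1; mR−mL=3452/18277 → turn +1·90°
n=3: pose=(4,-6,S); sL=4/37, sR=4/41; mL=-90/1517, mR=4/41; mL+mR=58/1517 → advance +1; mR−mL=238/1517 → turn +1·90°
n=4: pose=(4,-7,E); sL=40/229, sR=8/73; mL=-2004/16717, mR=8/73; mL+mR=-172/16717 → advance -1; mR−mL=3836/16717 → turn +1·90°
n=5: pose=(3,-7,N); sL=2/13, sR=10/53; mL=-41/689, mR=10/53; mL+mR=89/689 → advance +1; mR−mL=171/689 → turn +1·90°

0 8/45 40/361 -1988/16245 40/361 6 -7 E
1 5/29 1/5 -21/290 1/5 5 -7 N
2 40/373 8/49 -468/18277 8/49 5 -6 W
3 4/37 4/41 -90/1517 4/41 4 -6 S
4 40/229 8/73 -2004/16717 8/73 4 -7 E
5 2/13 10/53 -41/689 10/53 3 -7 N
final 3 -6 W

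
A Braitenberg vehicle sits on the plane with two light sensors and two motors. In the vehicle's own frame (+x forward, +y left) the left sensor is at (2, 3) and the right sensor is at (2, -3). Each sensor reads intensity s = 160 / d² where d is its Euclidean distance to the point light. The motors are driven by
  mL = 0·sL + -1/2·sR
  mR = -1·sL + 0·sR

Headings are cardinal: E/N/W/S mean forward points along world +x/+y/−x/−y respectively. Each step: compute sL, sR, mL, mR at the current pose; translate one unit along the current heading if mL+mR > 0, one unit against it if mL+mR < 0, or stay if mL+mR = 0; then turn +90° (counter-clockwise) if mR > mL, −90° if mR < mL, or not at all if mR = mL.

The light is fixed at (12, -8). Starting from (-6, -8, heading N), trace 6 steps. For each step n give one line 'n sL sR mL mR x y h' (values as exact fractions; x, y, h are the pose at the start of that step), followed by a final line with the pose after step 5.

0 32/89 160/229 -80/229 -32/89 -6 -8 N
1 8/13 10/17 -5/17 -8/13 -6 -9 E
2 32/53 160/493 -80/493 -32/53 -7 -9 S
3 16/45 16/45 -8/45 -16/45 -7 -8 W
4 32/89 160/229 -80/229 -32/89 -6 -8 N
5 8/13 10/17 -5/17 -8/13 -6 -9 E
final -7 -9 S

n=0: pose=(-6,-8,N); sL=32/89, sR=160/229; mL=-80/229, mR=-32/89; mL+mR=-14448/20381 → advance -1; mR−mL=-208/20381 → turn -1·90°
n=1: pose=(-6,-9,E); sL=8/13, sR=10/17; mL=-5/17, mR=-8/13; mL+mR=-201/221 → advance -1; mR−mL=-71/221 → turn -1·90°
n=2: pose=(-7,-9,S); sL=32/53, sR=160/493; mL=-80/493, mR=-32/53; mL+mR=-20016/26129 → advance -1; mR−mL=-11536/26129 → turn -1·90°
n=3: pose=(-7,-8,W); sL=16/45, sR=16/45; mL=-8/45, mR=-16/45; mL+mR=-8/15 → advance -1; mR−mL=-8/45 → turn -1·90°
n=4: pose=(-6,-8,N); sL=32/89, sR=160/229; mL=-80/229, mR=-32/89; mL+mR=-14448/20381 → advance -1; mR−mL=-208/20381 → turn -1·90°
n=5: pose=(-6,-9,E); sL=8/13, sR=10/17; mL=-5/17, mR=-8/13; mL+mR=-201/221 → advance -1; mR−mL=-71/221 → turn -1·90°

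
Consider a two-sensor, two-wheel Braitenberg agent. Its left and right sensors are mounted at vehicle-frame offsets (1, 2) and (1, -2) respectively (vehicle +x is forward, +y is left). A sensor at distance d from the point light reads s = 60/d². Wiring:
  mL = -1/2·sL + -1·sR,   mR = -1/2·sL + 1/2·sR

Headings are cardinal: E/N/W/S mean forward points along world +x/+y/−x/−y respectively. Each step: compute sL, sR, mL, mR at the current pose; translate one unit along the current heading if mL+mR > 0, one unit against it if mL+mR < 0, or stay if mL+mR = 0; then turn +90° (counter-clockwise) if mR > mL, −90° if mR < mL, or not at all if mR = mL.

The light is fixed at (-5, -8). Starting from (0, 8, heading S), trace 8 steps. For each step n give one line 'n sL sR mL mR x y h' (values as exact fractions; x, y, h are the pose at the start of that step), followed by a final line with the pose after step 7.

0 30/137 10/39 -1955/5343 100/5343 0 8 S
1 60/397 20/87 -10550/34539 1360/34539 0 9 E
2 15/82 1/6 -127/492 -1/123 -1 9 N
3 12/41 20/111 -1486/4551 -256/4551 -1 8 W
4 30/137 10/39 -1955/5343 100/5343 0 8 S
5 60/397 20/87 -10550/34539 1360/34539 0 9 E
6 15/82 1/6 -127/492 -1/123 -1 9 N
7 12/41 20/111 -1486/4551 -256/4551 -1 8 W
final 0 8 S

n=0: pose=(0,8,S); sL=30/137, sR=10/39; mL=-1955/5343, mR=100/5343; mL+mR=-1855/5343 → advance -1; mR−mL=5/13 → turn +1·90°
n=1: pose=(0,9,E); sL=60/397, sR=20/87; mL=-10550/34539, mR=1360/34539; mL+mR=-9190/34539 → advance -1; mR−mL=10/29 → turn +1·90°
n=2: pose=(-1,9,N); sL=15/82, sR=1/6; mL=-127/492, mR=-1/123; mL+mR=-131/492 → advance -1; mR−mL=1/4 → turn +1·90°
n=3: pose=(-1,8,W); sL=12/41, sR=20/111; mL=-1486/4551, mR=-256/4551; mL+mR=-1742/4551 → advance -1; mR−mL=10/37 → turn +1·90°
n=4: pose=(0,8,S); sL=30/137, sR=10/39; mL=-1955/5343, mR=100/5343; mL+mR=-1855/5343 → advance -1; mR−mL=5/13 → turn +1·90°
n=5: pose=(0,9,E); sL=60/397, sR=20/87; mL=-10550/34539, mR=1360/34539; mL+mR=-9190/34539 → advance -1; mR−mL=10/29 → turn +1·90°
n=6: pose=(-1,9,N); sL=15/82, sR=1/6; mL=-127/492, mR=-1/123; mL+mR=-131/492 → advance -1; mR−mL=1/4 → turn +1·90°
n=7: pose=(-1,8,W); sL=12/41, sR=20/111; mL=-1486/4551, mR=-256/4551; mL+mR=-1742/4551 → advance -1; mR−mL=10/37 → turn +1·90°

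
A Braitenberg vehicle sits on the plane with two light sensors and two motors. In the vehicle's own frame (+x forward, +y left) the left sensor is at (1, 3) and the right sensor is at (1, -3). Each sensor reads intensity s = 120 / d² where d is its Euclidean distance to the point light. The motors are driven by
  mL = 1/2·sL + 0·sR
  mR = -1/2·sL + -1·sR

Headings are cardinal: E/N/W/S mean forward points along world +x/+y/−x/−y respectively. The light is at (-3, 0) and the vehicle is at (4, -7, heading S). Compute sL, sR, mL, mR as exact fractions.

left sensor world pos  = (7, -8); dL² = 164
right sensor world pos = (1, -8); dR² = 80
sL = 120/164 = 30/41
sR = 120/80 = 3/2
mL = 1/2·sL + 0·sR = 15/41
mR = -1/2·sL + -1·sR = -153/82

30/41 3/2 15/41 -153/82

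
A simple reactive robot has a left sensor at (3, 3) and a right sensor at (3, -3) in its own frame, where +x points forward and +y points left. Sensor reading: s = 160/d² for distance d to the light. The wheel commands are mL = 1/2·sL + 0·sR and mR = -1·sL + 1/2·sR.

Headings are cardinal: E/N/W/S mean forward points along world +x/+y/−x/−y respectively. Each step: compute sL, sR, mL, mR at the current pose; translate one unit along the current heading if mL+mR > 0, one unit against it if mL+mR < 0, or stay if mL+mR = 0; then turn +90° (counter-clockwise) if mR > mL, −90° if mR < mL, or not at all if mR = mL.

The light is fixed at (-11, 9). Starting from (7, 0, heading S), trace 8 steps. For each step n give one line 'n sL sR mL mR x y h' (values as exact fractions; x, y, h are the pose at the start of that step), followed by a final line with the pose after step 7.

n=0: pose=(7,0,S); sL=32/117, sR=160/369; mL=16/117, mR=-272/4797; mL+mR=128/1599 → advance +1; mR−mL=-928/4797 → turn -1·90°
n=1: pose=(7,-1,W); sL=80/197, sR=80/137; mL=40/197, mR=-3080/26989; mL+mR=2400/26989 → advance +1; mR−mL=-8560/26989 → turn -1·90°
n=2: pose=(6,-1,N); sL=32/49, sR=160/449; mL=16/49, mR=-10448/22001; mL+mR=-3264/22001 → advance -1; mR−mL=-17632/22001 → turn -1·90°
n=3: pose=(6,-2,E); sL=10/29, sR=40/149; mL=5/29, mR=-910/4321; mL+mR=-165/4321 → advance -1; mR−mL=-1655/4321 → turn -1·90°
n=4: pose=(5,-2,S); sL=160/557, sR=32/73; mL=80/557, mR=-2768/40661; mL+mR=3072/40661 → advance +1; mR−mL=-8608/40661 → turn -1·90°
n=5: pose=(5,-3,W); sL=80/197, sR=16/25; mL=40/197, mR=-424/4925; mL+mR=576/4925 → advance +1; mR−mL=-1424/4925 → turn -1·90°
n=6: pose=(4,-3,N); sL=32/45, sR=32/81; mL=16/45, mR=-208/405; mL+mR=-64/405 → advance -1; mR−mL=-352/405 → turn -1·90°
n=7: pose=(4,-4,E); sL=20/53, sR=8/29; mL=10/53, mR=-368/1537; mL+mR=-78/1537 → advance -1; mR−mL=-658/1537 → turn -1·90°

0 32/117 160/369 16/117 -272/4797 7 0 S
1 80/197 80/137 40/197 -3080/26989 7 -1 W
2 32/49 160/449 16/49 -10448/22001 6 -1 N
3 10/29 40/149 5/29 -910/4321 6 -2 E
4 160/557 32/73 80/557 -2768/40661 5 -2 S
5 80/197 16/25 40/197 -424/4925 5 -3 W
6 32/45 32/81 16/45 -208/405 4 -3 N
7 20/53 8/29 10/53 -368/1537 4 -4 E
final 3 -4 S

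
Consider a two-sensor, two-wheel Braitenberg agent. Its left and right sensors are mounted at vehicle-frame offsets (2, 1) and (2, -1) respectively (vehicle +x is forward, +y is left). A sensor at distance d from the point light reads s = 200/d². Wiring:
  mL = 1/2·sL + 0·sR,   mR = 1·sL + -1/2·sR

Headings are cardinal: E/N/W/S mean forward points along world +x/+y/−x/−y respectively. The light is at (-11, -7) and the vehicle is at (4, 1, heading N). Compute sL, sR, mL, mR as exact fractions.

25/37 50/89 25/74 1300/3293

left sensor world pos  = (3, 3); dL² = 296
right sensor world pos = (5, 3); dR² = 356
sL = 200/296 = 25/37
sR = 200/356 = 50/89
mL = 1/2·sL + 0·sR = 25/74
mR = 1·sL + -1/2·sR = 1300/3293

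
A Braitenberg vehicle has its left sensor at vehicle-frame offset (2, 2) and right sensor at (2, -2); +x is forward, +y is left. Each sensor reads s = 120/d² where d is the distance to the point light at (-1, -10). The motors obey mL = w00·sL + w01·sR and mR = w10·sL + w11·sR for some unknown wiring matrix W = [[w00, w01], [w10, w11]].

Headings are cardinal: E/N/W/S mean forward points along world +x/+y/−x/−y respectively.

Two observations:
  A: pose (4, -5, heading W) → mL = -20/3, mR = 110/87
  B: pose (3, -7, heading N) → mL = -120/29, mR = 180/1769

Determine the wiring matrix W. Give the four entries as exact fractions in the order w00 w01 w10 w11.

obs A: pose=(4,-5,W) → sL=20/3, sR=60/29, mL=-20/3, mR=110/87
obs B: pose=(3,-7,N) → sL=120/29, sR=120/61, mL=-120/29, mR=180/1769
sensor matrix S = [[20/3, 60/29], [120/29, 120/61]]; det S = 233600/51301
solve [mL_A; mL_B] = S·[w00; w01] and [mR_A; mR_B] = S·[w10; w11]:
  w00 = -1, w01 = 0, w10 = 1/2, w11 = -1

-1 0 1/2 -1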